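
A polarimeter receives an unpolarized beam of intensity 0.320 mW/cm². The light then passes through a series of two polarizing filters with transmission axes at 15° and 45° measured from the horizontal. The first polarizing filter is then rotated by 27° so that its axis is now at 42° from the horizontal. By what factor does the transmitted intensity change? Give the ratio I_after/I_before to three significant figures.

Before rotation:
Unpolarized light through the first polarizer → I₁ = ½ I₀, now polarized at 15°.
I₂ = I₁ cos²(45° − 15°) = 0.5 I₀ · cos²(30°) = 0.375 I₀.
After rotation:
Unpolarized light through the first polarizer → I₁ = ½ I₀, now polarized at 42°.
I₂ = I₁ cos²(45° − 42°) = 0.5 I₀ · cos²(3°) = 0.4986 I₀.
Ratio = 0.4986 / 0.375 = 1.33.

I_new/I_old ≈ 1.33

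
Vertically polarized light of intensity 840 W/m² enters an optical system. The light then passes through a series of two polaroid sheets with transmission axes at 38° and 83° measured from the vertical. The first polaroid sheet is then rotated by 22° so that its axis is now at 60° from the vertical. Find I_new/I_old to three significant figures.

Before rotation:
I₁ = I₀ cos²(38° − 0°) = I₀ cos²(38°) = 0.621 I₀.
I₂ = I₁ cos²(83° − 38°) = 0.621 I₀ · cos²(45°) = 0.3105 I₀.
After rotation:
I₁ = I₀ cos²(60° − 0°) = I₀ cos²(60°) = 0.25 I₀.
I₂ = I₁ cos²(83° − 60°) = 0.25 I₀ · cos²(23°) = 0.2118 I₀.
Ratio = 0.2118 / 0.3105 = 0.6823.

I_new/I_old ≈ 0.682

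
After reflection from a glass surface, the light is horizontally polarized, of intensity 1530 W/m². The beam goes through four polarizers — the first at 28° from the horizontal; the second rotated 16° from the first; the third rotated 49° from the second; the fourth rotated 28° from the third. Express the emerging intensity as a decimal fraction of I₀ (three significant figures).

I/I₀ ≈ 0.242

I₁ = 1530 W/m² · cos²(28°) = 1193 W/m².
I₂ = I₁ · cos²(16°) = 1193 · 0.924 = 1102 W/m².
I₃ = I₂ · cos²(49°) = 1102 · 0.4304 = 474.4 W/m².
I₄ = I₃ · cos²(28°) = 474.4 · 0.7796 = 369.8 W/m².
Transmitted fraction = 0.2417.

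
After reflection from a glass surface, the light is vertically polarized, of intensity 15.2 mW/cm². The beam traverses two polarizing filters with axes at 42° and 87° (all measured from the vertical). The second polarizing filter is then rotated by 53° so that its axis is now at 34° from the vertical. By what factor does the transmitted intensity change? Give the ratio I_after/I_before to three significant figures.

I_new/I_old ≈ 1.96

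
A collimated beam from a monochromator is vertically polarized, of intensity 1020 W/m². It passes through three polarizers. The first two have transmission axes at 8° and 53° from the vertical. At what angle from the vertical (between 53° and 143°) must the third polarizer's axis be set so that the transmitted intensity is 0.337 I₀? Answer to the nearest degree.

By Malus's law, I₁ = I₀ cos²(8° − 0°) = I₀ cos²(8°) = 0.9806 I₀.
I₂ = I₁ cos²(53° − 8°) = 0.9806 I₀ · cos²(45°) = 0.4903 I₀.
Need I₃/I₀ = 0.337, so cos²(θ − 53°) = 0.337 / 0.4903 = 0.6873.
θ − 53° = arccos(√0.6873) = 34.0°, giving θ ≈ 53 + 34.0 = 87.0°.

θ ≈ 87°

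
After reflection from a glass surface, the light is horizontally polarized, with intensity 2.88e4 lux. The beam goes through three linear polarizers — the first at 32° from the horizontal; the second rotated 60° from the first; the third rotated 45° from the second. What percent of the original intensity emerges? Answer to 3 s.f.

≈ 8.99%

I₁ = 2.88e4 lux · cos²(32°) = 2.071e+04 lux.
I₂ = I₁ · cos²(60°) = 2.071e+04 · 0.25 = 5178 lux.
I₃ = I₂ · cos²(45°) = 5178 · 0.5 = 2589 lux.
That is 8.99% of the incident intensity.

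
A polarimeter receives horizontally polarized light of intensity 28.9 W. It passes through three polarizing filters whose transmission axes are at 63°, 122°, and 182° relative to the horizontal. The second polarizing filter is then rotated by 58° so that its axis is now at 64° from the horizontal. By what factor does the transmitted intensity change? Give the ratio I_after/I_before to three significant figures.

I_new/I_old ≈ 3.32

Before rotation:
By Malus's law, I₁ = I₀ cos²(63° − 0°) = I₀ cos²(63°) = 0.2061 I₀.
I₂ = I₁ cos²(122° − 63°) = 0.2061 I₀ · cos²(59°) = 0.05467 I₀.
I₃ = I₂ cos²(182° − 122°) = 0.05467 I₀ · cos²(60°) = 0.01367 I₀.
After rotation:
I₁ = I₀ cos²(63° − 0°) = I₀ cos²(63°) = 0.2061 I₀.
I₂ = I₁ cos²(64° − 63°) = 0.2061 I₀ · cos²(1°) = 0.206 I₀.
Angle between axes 2 and 3: 62°. I₃ = 0.206 I₀ · cos²(62°) = 0.04541 I₀.
Ratio = 0.04541 / 0.01367 = 3.323.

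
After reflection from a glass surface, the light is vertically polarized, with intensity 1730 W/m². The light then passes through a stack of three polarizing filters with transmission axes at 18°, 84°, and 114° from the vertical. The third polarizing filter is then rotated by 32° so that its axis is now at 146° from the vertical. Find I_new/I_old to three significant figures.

I_new/I_old ≈ 0.294

Before rotation:
By Malus's law, I₁ = I₀ cos²(18° − 0°) = I₀ cos²(18°) = 0.9045 I₀.
I₂ = I₁ cos²(84° − 18°) = 0.9045 I₀ · cos²(66°) = 0.1496 I₀.
I₃ = I₂ cos²(114° − 84°) = 0.1496 I₀ · cos²(30°) = 0.1122 I₀.
After rotation:
I₁ = I₀ cos²(18° − 0°) = I₀ cos²(18°) = 0.9045 I₀.
I₂ = I₁ cos²(84° − 18°) = 0.9045 I₀ · cos²(66°) = 0.1496 I₀.
I₃ = I₂ cos²(146° − 84°) = 0.1496 I₀ · cos²(62°) = 0.03298 I₀.
Ratio = 0.03298 / 0.1122 = 0.2939.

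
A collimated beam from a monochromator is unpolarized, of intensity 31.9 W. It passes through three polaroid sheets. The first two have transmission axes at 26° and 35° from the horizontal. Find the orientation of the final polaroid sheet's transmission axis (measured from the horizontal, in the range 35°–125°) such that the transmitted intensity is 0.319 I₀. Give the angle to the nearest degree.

θ ≈ 71°

Unpolarized light through the first polarizer → I₁ = ½ I₀, now polarized at 26°.
I₂ = I₁ cos²(35° − 26°) = 0.5 I₀ · cos²(9°) = 0.4878 I₀.
Need I₃/I₀ = 0.319, so cos²(θ − 35°) = 0.319 / 0.4878 = 0.654.
θ − 35° = arccos(√0.654) = 36.0°, giving θ ≈ 35 + 36.0 = 71.0°.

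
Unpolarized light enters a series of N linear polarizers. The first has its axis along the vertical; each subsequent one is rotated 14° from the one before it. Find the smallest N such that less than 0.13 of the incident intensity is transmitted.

N = 24

First polarizer halves the unpolarized light: factor 1/2.
Each further stage multiplies by cos²(14°) = 0.9415.
After N polarizers: T = 0.5·0.9415^(N−1). Require T < 0.13 ⇒ N−1 > ln(0.13/0.5)/ln(0.9415) = 22.34, so N−1 ≥ 23 and N = 24.
Check: N=24 gives T = 0.1249 < 0.13; N=23 gives T = 0.1327.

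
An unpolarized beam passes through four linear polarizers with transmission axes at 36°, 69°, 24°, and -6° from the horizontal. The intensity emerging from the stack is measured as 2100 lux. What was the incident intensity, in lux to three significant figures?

Unpolarized light through the first polarizer → I₁ = ½ I₀, now polarized at 36°.
I₂ = I₁ cos²(69° − 36°) = 0.5 I₀ · cos²(33°) = 0.3517 I₀.
I₃ = I₂ cos²(24° − 69°) = 0.3517 I₀ · cos²(45°) = 0.1758 I₀.
I₄ = I₃ cos²(-6° − 24°) = 0.1758 I₀ · cos²(30°) = 0.1319 I₀.
So 2100 lux = 0.1319 I₀, giving I₀ = 2100/0.1319 = 1.592e+04 lux.

I₀ ≈ 1.59e4 lux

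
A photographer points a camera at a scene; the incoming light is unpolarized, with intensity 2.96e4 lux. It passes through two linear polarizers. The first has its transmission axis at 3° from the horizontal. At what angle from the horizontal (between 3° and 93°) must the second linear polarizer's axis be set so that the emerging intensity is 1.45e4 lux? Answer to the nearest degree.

θ ≈ 11°

Unpolarized light through the first polarizer → I₁ = ½ I₀, now polarized at 3°.
Target fraction: 1.45e4 / 2.96e4 lux = 0.4899 of I₀.
Need I₂/I₀ = 0.4899, so cos²(θ − 3°) = 0.4899 / 0.5 = 0.9797.
θ − 3° = arccos(√0.9797) = 8.2°, giving θ ≈ 3 + 8.2 = 11.2°.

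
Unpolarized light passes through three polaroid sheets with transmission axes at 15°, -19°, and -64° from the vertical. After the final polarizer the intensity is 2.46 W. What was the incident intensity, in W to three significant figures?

Unpolarized light through the first polarizer → I₁ = ½ I₀, now polarized at 15°.
I₂ = I₁ cos²(-19° − 15°) = 0.5 I₀ · cos²(34°) = 0.3437 I₀.
I₃ = I₂ cos²(-64° + 19°) = 0.3437 I₀ · cos²(45°) = 0.1718 I₀.
So 2.46 W = 0.1718 I₀, giving I₀ = 2.46/0.1718 = 14.32 W.

I₀ ≈ 14.3 W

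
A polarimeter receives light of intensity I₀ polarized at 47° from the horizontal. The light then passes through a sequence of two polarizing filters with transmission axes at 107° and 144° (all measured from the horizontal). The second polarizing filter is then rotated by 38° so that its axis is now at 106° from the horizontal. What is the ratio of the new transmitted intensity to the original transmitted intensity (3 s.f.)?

I_new/I_old ≈ 1.57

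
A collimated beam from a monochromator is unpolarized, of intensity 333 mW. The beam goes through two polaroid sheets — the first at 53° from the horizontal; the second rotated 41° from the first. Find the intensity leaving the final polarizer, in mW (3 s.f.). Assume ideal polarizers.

I ≈ 94.8 mW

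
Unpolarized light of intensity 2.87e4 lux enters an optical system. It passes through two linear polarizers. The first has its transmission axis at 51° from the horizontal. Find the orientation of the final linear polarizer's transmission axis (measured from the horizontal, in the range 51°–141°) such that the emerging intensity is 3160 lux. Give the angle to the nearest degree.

θ ≈ 113°

Unpolarized light through the first polarizer → I₁ = ½ I₀, now polarized at 51°.
Target fraction: 3160 / 2.87e4 lux = 0.1101 of I₀.
Need I₂/I₀ = 0.1101, so cos²(θ − 51°) = 0.1101 / 0.5 = 0.2202.
θ − 51° = arccos(√0.2202) = 62.0°, giving θ ≈ 51 + 62.0 = 113.0°.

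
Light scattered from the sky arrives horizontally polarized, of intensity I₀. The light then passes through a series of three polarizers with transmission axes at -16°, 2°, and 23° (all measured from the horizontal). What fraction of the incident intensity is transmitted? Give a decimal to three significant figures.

≈ 0.728 I₀

I₁ = I₀ cos²(-16° − 0°) = I₀ cos²(16°) = 0.924 I₀.
I₂ = I₁ cos²(2° + 16°) = 0.924 I₀ · cos²(18°) = 0.8358 I₀.
I₃ = I₂ cos²(23° − 2°) = 0.8358 I₀ · cos²(21°) = 0.7284 I₀.
Transmitted fraction = 0.7284.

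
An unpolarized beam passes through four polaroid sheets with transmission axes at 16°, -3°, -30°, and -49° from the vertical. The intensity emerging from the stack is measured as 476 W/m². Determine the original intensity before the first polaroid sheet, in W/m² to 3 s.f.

Unpolarized light through the first polarizer → I₁ = ½ I₀, now polarized at 16°.
I₂ = I₁ cos²(-3° − 16°) = 0.5 I₀ · cos²(19°) = 0.447 I₀.
I₃ = I₂ cos²(-30° + 3°) = 0.447 I₀ · cos²(27°) = 0.3549 I₀.
I₄ = I₃ cos²(-49° + 30°) = 0.3549 I₀ · cos²(19°) = 0.3173 I₀.
So 476 W/m² = 0.3173 I₀, giving I₀ = 476/0.3173 = 1500 W/m².

I₀ ≈ 1500 W/m²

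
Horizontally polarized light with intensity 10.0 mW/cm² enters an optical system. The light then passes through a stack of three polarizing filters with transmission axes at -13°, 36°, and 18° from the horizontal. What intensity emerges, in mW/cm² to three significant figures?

I ≈ 3.70 mW/cm²

I₁ = 10.0 mW/cm² · cos²(13°) = 9.494 mW/cm².
I₂ = I₁ · cos²(49°) = 9.494 · 0.4304 = 4.086 mW/cm².
I₃ = I₂ · cos²(18°) = 4.086 · 0.9045 = 3.696 mW/cm².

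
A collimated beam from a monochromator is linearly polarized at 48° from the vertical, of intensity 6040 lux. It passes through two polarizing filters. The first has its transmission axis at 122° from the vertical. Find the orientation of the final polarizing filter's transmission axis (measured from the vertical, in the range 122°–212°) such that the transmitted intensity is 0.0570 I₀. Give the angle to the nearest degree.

θ ≈ 152°

I₁ = I₀ cos²(122° − 48°) = I₀ cos²(74°) = 0.07598 I₀.
Need I₂/I₀ = 0.057, so cos²(θ − 122°) = 0.057 / 0.07598 = 0.7502.
θ − 122° = arccos(√0.7502) = 30.0°, giving θ ≈ 122 + 30.0 = 152.0°.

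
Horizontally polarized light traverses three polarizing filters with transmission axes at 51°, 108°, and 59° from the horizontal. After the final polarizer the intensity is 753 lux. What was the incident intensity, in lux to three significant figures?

I₀ ≈ 1.49e4 lux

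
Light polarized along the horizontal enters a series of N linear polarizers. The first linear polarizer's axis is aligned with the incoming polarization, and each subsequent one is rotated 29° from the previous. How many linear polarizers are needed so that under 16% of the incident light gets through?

First polarizer is aligned with the polarization: full transmission.
Each further stage multiplies by cos²(29°) = 0.765.
After N polarizers: T = 0.765^(N−1). Require T < 0.16 ⇒ N−1 > ln(0.16)/ln(0.765) = 6.84, so N−1 ≥ 7 and N = 8.
Check: N=8 gives T = 0.1533 < 0.16; N=7 gives T = 0.2004.

N = 8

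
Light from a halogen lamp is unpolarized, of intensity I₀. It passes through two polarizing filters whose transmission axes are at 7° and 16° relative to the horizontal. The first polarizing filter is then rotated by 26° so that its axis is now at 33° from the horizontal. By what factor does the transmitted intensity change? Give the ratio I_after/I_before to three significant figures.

Before rotation:
Unpolarized light through the first polarizer → I₁ = ½ I₀, now polarized at 7°.
I₂ = I₁ cos²(16° − 7°) = 0.5 I₀ · cos²(9°) = 0.4878 I₀.
After rotation:
Unpolarized light through the first polarizer → I₁ = ½ I₀, now polarized at 33°.
I₂ = I₁ cos²(16° − 33°) = 0.5 I₀ · cos²(17°) = 0.4573 I₀.
Ratio = 0.4573 / 0.4878 = 0.9375.

I_new/I_old ≈ 0.937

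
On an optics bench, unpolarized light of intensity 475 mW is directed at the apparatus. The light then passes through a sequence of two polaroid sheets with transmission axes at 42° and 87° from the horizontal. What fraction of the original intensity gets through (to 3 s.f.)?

I/I₀ ≈ 0.250

Unpolarized light through the first polarizer → I₁ = 475 mW/2 = 237.5 mW, polarized at 42°.
I₂ = I₁ · cos²(45°) = 237.5 · 0.5 = 118.8 mW.
Transmitted fraction = 0.25.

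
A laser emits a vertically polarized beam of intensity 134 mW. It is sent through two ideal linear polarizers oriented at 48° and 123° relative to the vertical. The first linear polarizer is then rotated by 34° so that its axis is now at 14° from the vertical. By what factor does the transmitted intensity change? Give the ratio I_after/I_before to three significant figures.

I_new/I_old ≈ 3.33

Before rotation:
I₁ = I₀ cos²(48° − 0°) = I₀ cos²(48°) = 0.4477 I₀.
I₂ = I₁ cos²(123° − 48°) = 0.4477 I₀ · cos²(75°) = 0.02999 I₀.
After rotation:
I₁ = I₀ cos²(14° − 0°) = I₀ cos²(14°) = 0.9415 I₀.
Angle between axes 1 and 2: 71°. I₂ = 0.9415 I₀ · cos²(71°) = 0.09979 I₀.
Ratio = 0.09979 / 0.02999 = 3.327.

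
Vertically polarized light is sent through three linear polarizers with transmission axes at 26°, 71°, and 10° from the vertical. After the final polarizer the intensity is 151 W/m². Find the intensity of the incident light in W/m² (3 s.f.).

I₁ = I₀ cos²(26° − 0°) = I₀ cos²(26°) = 0.8078 I₀.
I₂ = I₁ cos²(71° − 26°) = 0.8078 I₀ · cos²(45°) = 0.4039 I₀.
I₃ = I₂ cos²(10° − 71°) = 0.4039 I₀ · cos²(61°) = 0.09494 I₀.
So 151 W/m² = 0.09494 I₀, giving I₀ = 151/0.09494 = 1591 W/m².

I₀ ≈ 1590 W/m²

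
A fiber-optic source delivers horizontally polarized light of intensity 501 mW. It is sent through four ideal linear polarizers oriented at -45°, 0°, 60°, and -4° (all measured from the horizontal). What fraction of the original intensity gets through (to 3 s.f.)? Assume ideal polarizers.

I₁ = 501 mW · cos²(45°) = 250.5 mW.
I₂ = I₁ · cos²(45°) = 250.5 · 0.5 = 125.3 mW.
I₃ = I₂ · cos²(60°) = 125.3 · 0.25 = 31.31 mW.
I₄ = I₃ · cos²(64°) = 31.31 · 0.1922 = 6.017 mW.
Transmitted fraction = 0.01201.

I/I₀ ≈ 0.0120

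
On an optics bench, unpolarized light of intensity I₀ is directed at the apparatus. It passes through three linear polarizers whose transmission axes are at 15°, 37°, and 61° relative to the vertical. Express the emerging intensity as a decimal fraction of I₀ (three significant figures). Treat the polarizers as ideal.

Unpolarized light through the first polarizer → I₁ = ½ I₀, now polarized at 15°.
I₂ = I₁ cos²(37° − 15°) = 0.5 I₀ · cos²(22°) = 0.4298 I₀.
I₃ = I₂ cos²(61° − 37°) = 0.4298 I₀ · cos²(24°) = 0.3587 I₀.
Transmitted fraction = 0.3587.

≈ 0.359 I₀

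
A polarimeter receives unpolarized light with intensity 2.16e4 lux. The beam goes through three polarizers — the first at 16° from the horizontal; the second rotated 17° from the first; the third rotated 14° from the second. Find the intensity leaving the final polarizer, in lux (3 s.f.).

I ≈ 9300 lux

Unpolarized light through the first polarizer → I₁ = 2.16e4 lux/2 = 1.08e+04 lux, polarized at 16°.
I₂ = I₁ · cos²(17°) = 1.08e+04 · 0.9145 = 9877 lux.
I₃ = I₂ · cos²(14°) = 9877 · 0.9415 = 9299 lux.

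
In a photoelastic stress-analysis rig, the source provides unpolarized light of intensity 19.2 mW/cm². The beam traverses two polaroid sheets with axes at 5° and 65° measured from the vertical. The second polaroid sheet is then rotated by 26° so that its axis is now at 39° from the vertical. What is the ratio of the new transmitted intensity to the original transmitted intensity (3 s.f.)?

Before rotation:
Unpolarized light through the first polarizer → I₁ = ½ I₀, now polarized at 5°.
I₂ = I₁ cos²(65° − 5°) = 0.5 I₀ · cos²(60°) = 0.125 I₀.
After rotation:
Unpolarized light through the first polarizer → I₁ = ½ I₀, now polarized at 5°.
I₂ = I₁ cos²(39° − 5°) = 0.5 I₀ · cos²(34°) = 0.3437 I₀.
Ratio = 0.3437 / 0.125 = 2.749.

I_new/I_old ≈ 2.75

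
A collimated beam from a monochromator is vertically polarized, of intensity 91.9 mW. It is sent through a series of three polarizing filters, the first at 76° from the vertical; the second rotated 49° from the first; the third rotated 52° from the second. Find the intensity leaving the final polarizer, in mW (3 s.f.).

I₁ = 91.9 mW · cos²(76°) = 5.379 mW.
I₂ = I₁ · cos²(49°) = 5.379 · 0.4304 = 2.315 mW.
I₃ = I₂ · cos²(52°) = 2.315 · 0.379 = 0.8775 mW.

I ≈ 0.877 mW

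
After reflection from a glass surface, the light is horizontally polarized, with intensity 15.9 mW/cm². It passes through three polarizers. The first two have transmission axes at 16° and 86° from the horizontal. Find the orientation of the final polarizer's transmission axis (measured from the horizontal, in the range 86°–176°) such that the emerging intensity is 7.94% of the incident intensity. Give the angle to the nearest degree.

I₁ = I₀ cos²(16° − 0°) = I₀ cos²(16°) = 0.924 I₀.
I₂ = I₁ cos²(86° − 16°) = 0.924 I₀ · cos²(70°) = 0.1081 I₀.
Need I₃/I₀ = 0.0794, so cos²(θ − 86°) = 0.0794 / 0.1081 = 0.7346.
θ − 86° = arccos(√0.7346) = 31.0°, giving θ ≈ 86 + 31.0 = 117.0°.

θ ≈ 117°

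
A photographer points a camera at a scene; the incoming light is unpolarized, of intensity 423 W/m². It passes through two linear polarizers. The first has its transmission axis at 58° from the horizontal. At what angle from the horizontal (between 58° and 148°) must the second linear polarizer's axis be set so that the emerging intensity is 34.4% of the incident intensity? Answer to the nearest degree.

θ ≈ 92°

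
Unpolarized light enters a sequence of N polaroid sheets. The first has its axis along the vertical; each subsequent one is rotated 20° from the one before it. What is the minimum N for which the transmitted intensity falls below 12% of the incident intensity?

N = 13

First polarizer halves the unpolarized light: factor 1/2.
Each further stage multiplies by cos²(20°) = 0.883.
After N polarizers: T = 0.5·0.883^(N−1). Require T < 0.12 ⇒ N−1 > ln(0.12/0.5)/ln(0.883) = 11.47, so N−1 ≥ 12 and N = 13.
Check: N=13 gives T = 0.1124 < 0.12; N=12 gives T = 0.1273.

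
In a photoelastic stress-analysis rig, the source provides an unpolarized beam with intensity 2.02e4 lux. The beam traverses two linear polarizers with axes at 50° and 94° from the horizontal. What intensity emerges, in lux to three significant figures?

I ≈ 5230 lux

Unpolarized light through the first polarizer → I₁ = 2.02e4 lux/2 = 1.01e+04 lux, polarized at 50°.
I₂ = I₁ · cos²(44°) = 1.01e+04 · 0.5174 = 5226 lux.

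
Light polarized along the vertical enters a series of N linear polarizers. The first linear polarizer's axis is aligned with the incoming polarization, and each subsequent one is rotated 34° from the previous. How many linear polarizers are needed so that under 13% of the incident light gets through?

N = 7

First polarizer is aligned with the polarization: full transmission.
Each further stage multiplies by cos²(34°) = 0.6873.
After N polarizers: T = 0.6873^(N−1). Require T < 0.13 ⇒ N−1 > ln(0.13)/ln(0.6873) = 5.44, so N−1 ≥ 6 and N = 7.
Check: N=7 gives T = 0.1054 < 0.13; N=6 gives T = 0.1534.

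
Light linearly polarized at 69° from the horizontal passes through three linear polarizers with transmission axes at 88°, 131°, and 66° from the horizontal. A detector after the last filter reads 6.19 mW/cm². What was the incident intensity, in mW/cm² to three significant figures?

I₀ ≈ 72.5 mW/cm²

By Malus's law, I₁ = I₀ cos²(88° − 69°) = I₀ cos²(19°) = 0.894 I₀.
I₂ = I₁ cos²(131° − 88°) = 0.894 I₀ · cos²(43°) = 0.4782 I₀.
I₃ = I₂ cos²(66° − 131°) = 0.4782 I₀ · cos²(65°) = 0.08541 I₀.
So 6.19 mW/cm² = 0.08541 I₀, giving I₀ = 6.19/0.08541 = 72.48 mW/cm².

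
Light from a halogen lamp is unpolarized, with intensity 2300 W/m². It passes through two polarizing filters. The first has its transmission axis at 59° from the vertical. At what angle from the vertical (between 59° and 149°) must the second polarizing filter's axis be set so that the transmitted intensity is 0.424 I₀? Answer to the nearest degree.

θ ≈ 82°

Unpolarized light through the first polarizer → I₁ = ½ I₀, now polarized at 59°.
Need I₂/I₀ = 0.424, so cos²(θ − 59°) = 0.424 / 0.5 = 0.848.
θ − 59° = arccos(√0.848) = 22.9°, giving θ ≈ 59 + 22.9 = 81.9°.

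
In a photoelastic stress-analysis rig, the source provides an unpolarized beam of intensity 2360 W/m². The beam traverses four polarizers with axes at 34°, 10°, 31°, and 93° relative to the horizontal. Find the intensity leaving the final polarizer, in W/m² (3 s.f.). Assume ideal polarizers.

Unpolarized light through the first polarizer → I₁ = 2360 W/m²/2 = 1180 W/m², polarized at 34°.
I₂ = I₁ · cos²(24°) = 1180 · 0.8346 = 984.8 W/m².
I₃ = I₂ · cos²(21°) = 984.8 · 0.8716 = 858.3 W/m².
I₄ = I₃ · cos²(62°) = 858.3 · 0.2204 = 189.2 W/m².

I ≈ 189 W/m²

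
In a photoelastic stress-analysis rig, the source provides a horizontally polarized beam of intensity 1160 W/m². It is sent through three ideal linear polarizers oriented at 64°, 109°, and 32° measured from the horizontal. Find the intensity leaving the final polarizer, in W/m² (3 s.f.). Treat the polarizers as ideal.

By Malus's law, I₁ = 1160 W/m² · cos²(64°) = 222.9 W/m².
I₂ = I₁ · cos²(45°) = 222.9 · 0.5 = 111.5 W/m².
I₃ = I₂ · cos²(77°) = 111.5 · 0.0506 = 5.64 W/m².

I ≈ 5.64 W/m²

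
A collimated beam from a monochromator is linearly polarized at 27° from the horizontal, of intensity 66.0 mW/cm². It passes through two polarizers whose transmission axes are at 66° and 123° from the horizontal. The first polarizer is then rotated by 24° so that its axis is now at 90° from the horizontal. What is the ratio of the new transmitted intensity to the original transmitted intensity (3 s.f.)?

I_new/I_old ≈ 0.809

Before rotation:
By Malus's law, I₁ = I₀ cos²(66° − 27°) = I₀ cos²(39°) = 0.604 I₀.
I₂ = I₁ cos²(123° − 66°) = 0.604 I₀ · cos²(57°) = 0.1792 I₀.
After rotation:
I₁ = I₀ cos²(90° − 27°) = I₀ cos²(63°) = 0.2061 I₀.
I₂ = I₁ cos²(123° − 90°) = 0.2061 I₀ · cos²(33°) = 0.145 I₀.
Ratio = 0.145 / 0.1792 = 0.8092.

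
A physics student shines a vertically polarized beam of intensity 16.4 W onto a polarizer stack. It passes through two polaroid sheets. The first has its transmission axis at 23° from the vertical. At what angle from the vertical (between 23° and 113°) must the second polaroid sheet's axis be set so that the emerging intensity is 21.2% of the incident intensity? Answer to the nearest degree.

I₁ = I₀ cos²(23° − 0°) = I₀ cos²(23°) = 0.8473 I₀.
Need I₂/I₀ = 0.212, so cos²(θ − 23°) = 0.212 / 0.8473 = 0.2502.
θ − 23° = arccos(√0.2502) = 60.0°, giving θ ≈ 23 + 60.0 = 83.0°.

θ ≈ 83°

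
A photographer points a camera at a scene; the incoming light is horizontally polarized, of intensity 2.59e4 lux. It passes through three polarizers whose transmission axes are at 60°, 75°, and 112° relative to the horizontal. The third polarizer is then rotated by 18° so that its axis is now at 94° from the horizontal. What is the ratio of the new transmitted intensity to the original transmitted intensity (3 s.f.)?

I_new/I_old ≈ 1.40

Before rotation:
I₁ = I₀ cos²(60° − 0°) = I₀ cos²(60°) = 0.25 I₀.
I₂ = I₁ cos²(75° − 60°) = 0.25 I₀ · cos²(15°) = 0.2333 I₀.
I₃ = I₂ cos²(112° − 75°) = 0.2333 I₀ · cos²(37°) = 0.1488 I₀.
After rotation:
I₁ = I₀ cos²(60° − 0°) = I₀ cos²(60°) = 0.25 I₀.
I₂ = I₁ cos²(75° − 60°) = 0.25 I₀ · cos²(15°) = 0.2333 I₀.
I₃ = I₂ cos²(94° − 75°) = 0.2333 I₀ · cos²(19°) = 0.2085 I₀.
Ratio = 0.2085 / 0.1488 = 1.402.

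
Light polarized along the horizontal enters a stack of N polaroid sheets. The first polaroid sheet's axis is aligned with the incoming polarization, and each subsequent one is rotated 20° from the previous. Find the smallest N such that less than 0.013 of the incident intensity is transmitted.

First polarizer is aligned with the polarization: full transmission.
Each further stage multiplies by cos²(20°) = 0.883.
After N polarizers: T = 0.883^(N−1). Require T < 0.013 ⇒ N−1 > ln(0.013)/ln(0.883) = 34.91, so N−1 ≥ 35 and N = 36.
Check: N=36 gives T = 0.01285 < 0.013; N=35 gives T = 0.01456.

N = 36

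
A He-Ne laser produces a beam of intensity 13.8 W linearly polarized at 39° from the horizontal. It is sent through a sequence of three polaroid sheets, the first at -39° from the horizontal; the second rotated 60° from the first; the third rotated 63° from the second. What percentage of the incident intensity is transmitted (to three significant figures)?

≈ 0.223%

I₁ = 13.8 W · cos²(78°) = 0.5965 W.
I₂ = I₁ · cos²(60°) = 0.5965 · 0.25 = 0.1491 W.
I₃ = I₂ · cos²(63°) = 0.1491 · 0.2061 = 0.03074 W.
That is 0.2227% of the incident intensity.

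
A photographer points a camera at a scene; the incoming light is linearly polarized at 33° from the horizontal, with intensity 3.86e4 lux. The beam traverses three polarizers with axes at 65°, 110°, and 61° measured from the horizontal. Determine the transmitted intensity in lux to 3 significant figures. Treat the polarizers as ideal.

I ≈ 5970 lux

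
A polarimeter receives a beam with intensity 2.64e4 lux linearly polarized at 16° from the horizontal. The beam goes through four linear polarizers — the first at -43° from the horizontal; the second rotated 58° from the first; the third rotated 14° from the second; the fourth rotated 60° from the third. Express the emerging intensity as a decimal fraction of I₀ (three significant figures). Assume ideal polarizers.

I₁ = 2.64e4 lux · cos²(59°) = 7003 lux.
I₂ = I₁ · cos²(58°) = 7003 · 0.2808 = 1967 lux.
I₃ = I₂ · cos²(14°) = 1967 · 0.9415 = 1851 lux.
I₄ = I₃ · cos²(60°) = 1851 · 0.25 = 462.9 lux.
Transmitted fraction = 0.01753.

I/I₀ ≈ 0.0175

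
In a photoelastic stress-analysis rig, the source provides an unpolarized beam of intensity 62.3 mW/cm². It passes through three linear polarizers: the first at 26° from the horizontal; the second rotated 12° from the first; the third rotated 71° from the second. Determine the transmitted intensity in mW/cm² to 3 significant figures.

Unpolarized light through the first polarizer → I₁ = 62.3 mW/cm²/2 = 31.15 mW/cm², polarized at 26°.
I₂ = I₁ · cos²(12°) = 31.15 · 0.9568 = 29.8 mW/cm².
I₃ = I₂ · cos²(71°) = 29.8 · 0.106 = 3.159 mW/cm².

I ≈ 3.16 mW/cm²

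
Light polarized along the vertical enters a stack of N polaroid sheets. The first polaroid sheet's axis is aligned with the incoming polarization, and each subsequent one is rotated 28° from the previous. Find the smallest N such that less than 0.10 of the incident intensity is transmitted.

First polarizer is aligned with the polarization: full transmission.
Each further stage multiplies by cos²(28°) = 0.7796.
After N polarizers: T = 0.7796^(N−1). Require T < 0.10 ⇒ N−1 > ln(0.10)/ln(0.7796) = 9.25, so N−1 ≥ 10 and N = 11.
Check: N=11 gives T = 0.08293 < 0.10; N=10 gives T = 0.1064.

N = 11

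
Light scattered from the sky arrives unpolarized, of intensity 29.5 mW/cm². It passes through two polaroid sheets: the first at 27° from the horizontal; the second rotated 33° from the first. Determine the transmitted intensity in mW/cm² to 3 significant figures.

I ≈ 10.4 mW/cm²

Unpolarized light through the first polarizer → I₁ = 29.5 mW/cm²/2 = 14.75 mW/cm², polarized at 27°.
I₂ = I₁ · cos²(33°) = 14.75 · 0.7034 = 10.37 mW/cm².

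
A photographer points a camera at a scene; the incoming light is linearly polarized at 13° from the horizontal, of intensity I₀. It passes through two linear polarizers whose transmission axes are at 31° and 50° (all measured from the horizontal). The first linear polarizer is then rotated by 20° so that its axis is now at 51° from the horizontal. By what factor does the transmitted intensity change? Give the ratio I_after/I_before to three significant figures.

Before rotation:
By Malus's law, I₁ = I₀ cos²(31° − 13°) = I₀ cos²(18°) = 0.9045 I₀.
I₂ = I₁ cos²(50° − 31°) = 0.9045 I₀ · cos²(19°) = 0.8086 I₀.
After rotation:
I₁ = I₀ cos²(51° − 13°) = I₀ cos²(38°) = 0.621 I₀.
I₂ = I₁ cos²(50° − 51°) = 0.621 I₀ · cos²(1°) = 0.6208 I₀.
Ratio = 0.6208 / 0.8086 = 0.7677.

I_new/I_old ≈ 0.768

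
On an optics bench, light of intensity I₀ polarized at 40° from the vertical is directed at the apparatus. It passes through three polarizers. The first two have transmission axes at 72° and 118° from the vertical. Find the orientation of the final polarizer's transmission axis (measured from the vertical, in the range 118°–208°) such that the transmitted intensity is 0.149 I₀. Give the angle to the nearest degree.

By Malus's law, I₁ = I₀ cos²(72° − 40°) = I₀ cos²(32°) = 0.7192 I₀.
I₂ = I₁ cos²(118° − 72°) = 0.7192 I₀ · cos²(46°) = 0.347 I₀.
Need I₃/I₀ = 0.149, so cos²(θ − 118°) = 0.149 / 0.347 = 0.4293.
θ − 118° = arccos(√0.4293) = 49.1°, giving θ ≈ 118 + 49.1 = 167.1°.

θ ≈ 167°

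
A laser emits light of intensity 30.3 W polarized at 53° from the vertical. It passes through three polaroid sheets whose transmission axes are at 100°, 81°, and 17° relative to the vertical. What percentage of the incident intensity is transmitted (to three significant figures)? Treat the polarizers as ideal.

By Malus's law, I₁ = 30.3 W · cos²(47°) = 14.09 W.
I₂ = I₁ · cos²(19°) = 14.09 · 0.894 = 12.6 W.
I₃ = I₂ · cos²(64°) = 12.6 · 0.1922 = 2.421 W.
That is 7.991% of the incident intensity.

≈ 7.99%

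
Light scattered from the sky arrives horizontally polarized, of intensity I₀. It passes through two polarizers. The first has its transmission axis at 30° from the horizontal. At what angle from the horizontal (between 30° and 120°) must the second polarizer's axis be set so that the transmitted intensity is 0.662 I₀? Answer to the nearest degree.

I₁ = I₀ cos²(30° − 0°) = I₀ cos²(30°) = 0.75 I₀.
Need I₂/I₀ = 0.662, so cos²(θ − 30°) = 0.662 / 0.75 = 0.8827.
θ − 30° = arccos(√0.8827) = 20.0°, giving θ ≈ 30 + 20.0 = 50.0°.

θ ≈ 50°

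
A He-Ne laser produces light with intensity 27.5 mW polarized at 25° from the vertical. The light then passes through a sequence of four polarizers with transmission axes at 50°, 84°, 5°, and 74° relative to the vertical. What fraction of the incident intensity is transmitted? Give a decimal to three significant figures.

I₁ = 27.5 mW · cos²(25°) = 22.59 mW.
I₂ = I₁ · cos²(34°) = 22.59 · 0.6873 = 15.53 mW.
I₃ = I₂ · cos²(79°) = 15.53 · 0.03641 = 0.5652 mW.
I₄ = I₃ · cos²(69°) = 0.5652 · 0.1284 = 0.07259 mW.
Transmitted fraction = 0.00264.

I/I₀ ≈ 0.00264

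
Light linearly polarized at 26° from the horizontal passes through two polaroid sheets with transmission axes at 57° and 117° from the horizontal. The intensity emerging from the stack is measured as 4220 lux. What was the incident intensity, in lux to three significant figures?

By Malus's law, I₁ = I₀ cos²(57° − 26°) = I₀ cos²(31°) = 0.7347 I₀.
I₂ = I₁ cos²(117° − 57°) = 0.7347 I₀ · cos²(60°) = 0.1837 I₀.
So 4220 lux = 0.1837 I₀, giving I₀ = 4220/0.1837 = 2.297e+04 lux.

I₀ ≈ 2.30e4 lux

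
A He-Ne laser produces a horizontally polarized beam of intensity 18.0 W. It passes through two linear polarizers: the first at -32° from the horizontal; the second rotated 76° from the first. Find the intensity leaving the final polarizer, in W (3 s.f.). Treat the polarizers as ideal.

I ≈ 0.758 W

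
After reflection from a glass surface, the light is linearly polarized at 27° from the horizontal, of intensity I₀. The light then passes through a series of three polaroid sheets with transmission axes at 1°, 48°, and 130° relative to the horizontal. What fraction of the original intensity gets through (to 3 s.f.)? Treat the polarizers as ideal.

≈ 0.00728 I₀

I₁ = I₀ cos²(1° − 27°) = I₀ cos²(26°) = 0.8078 I₀.
I₂ = I₁ cos²(48° − 1°) = 0.8078 I₀ · cos²(47°) = 0.3757 I₀.
I₃ = I₂ cos²(130° − 48°) = 0.3757 I₀ · cos²(82°) = 0.007278 I₀.
Transmitted fraction = 0.007278.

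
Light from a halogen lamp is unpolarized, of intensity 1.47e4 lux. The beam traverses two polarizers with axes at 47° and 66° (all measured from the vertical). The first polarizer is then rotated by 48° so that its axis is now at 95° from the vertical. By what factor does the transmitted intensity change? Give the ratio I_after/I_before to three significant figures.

Before rotation:
Unpolarized light through the first polarizer → I₁ = ½ I₀, now polarized at 47°.
I₂ = I₁ cos²(66° − 47°) = 0.5 I₀ · cos²(19°) = 0.447 I₀.
After rotation:
Unpolarized light through the first polarizer → I₁ = ½ I₀, now polarized at 95°.
I₂ = I₁ cos²(66° − 95°) = 0.5 I₀ · cos²(29°) = 0.3825 I₀.
Ratio = 0.3825 / 0.447 = 0.8557.

I_new/I_old ≈ 0.856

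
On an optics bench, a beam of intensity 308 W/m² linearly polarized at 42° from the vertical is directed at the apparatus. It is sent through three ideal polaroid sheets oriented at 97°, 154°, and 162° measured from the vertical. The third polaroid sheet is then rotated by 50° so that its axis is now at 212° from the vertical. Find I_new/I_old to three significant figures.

Before rotation:
By Malus's law, I₁ = I₀ cos²(97° − 42°) = I₀ cos²(55°) = 0.329 I₀.
I₂ = I₁ cos²(154° − 97°) = 0.329 I₀ · cos²(57°) = 0.09759 I₀.
I₃ = I₂ cos²(162° − 154°) = 0.09759 I₀ · cos²(8°) = 0.0957 I₀.
After rotation:
I₁ = I₀ cos²(97° − 42°) = I₀ cos²(55°) = 0.329 I₀.
I₂ = I₁ cos²(154° − 97°) = 0.329 I₀ · cos²(57°) = 0.09759 I₀.
I₃ = I₂ cos²(212° − 154°) = 0.09759 I₀ · cos²(58°) = 0.0274 I₀.
Ratio = 0.0274 / 0.0957 = 0.2864.

I_new/I_old ≈ 0.286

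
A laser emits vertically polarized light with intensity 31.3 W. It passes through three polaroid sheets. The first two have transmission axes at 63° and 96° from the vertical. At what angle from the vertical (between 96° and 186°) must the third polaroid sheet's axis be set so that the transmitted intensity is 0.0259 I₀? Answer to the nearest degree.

θ ≈ 161°

By Malus's law, I₁ = I₀ cos²(63° − 0°) = I₀ cos²(63°) = 0.2061 I₀.
I₂ = I₁ cos²(96° − 63°) = 0.2061 I₀ · cos²(33°) = 0.145 I₀.
Need I₃/I₀ = 0.0259, so cos²(θ − 96°) = 0.0259 / 0.145 = 0.1787.
θ − 96° = arccos(√0.1787) = 65.0°, giving θ ≈ 96 + 65.0 = 161.0°.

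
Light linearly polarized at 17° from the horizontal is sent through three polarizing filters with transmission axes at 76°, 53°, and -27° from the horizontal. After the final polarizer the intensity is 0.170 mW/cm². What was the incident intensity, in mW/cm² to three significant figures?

I₀ ≈ 25.1 mW/cm²

I₁ = I₀ cos²(76° − 17°) = I₀ cos²(59°) = 0.2653 I₀.
I₂ = I₁ cos²(53° − 76°) = 0.2653 I₀ · cos²(23°) = 0.2248 I₀.
I₃ = I₂ cos²(-27° − 53°) = 0.2248 I₀ · cos²(80°) = 0.006778 I₀.
So 0.170 mW/cm² = 0.006778 I₀, giving I₀ = 0.170/0.006778 = 25.08 mW/cm².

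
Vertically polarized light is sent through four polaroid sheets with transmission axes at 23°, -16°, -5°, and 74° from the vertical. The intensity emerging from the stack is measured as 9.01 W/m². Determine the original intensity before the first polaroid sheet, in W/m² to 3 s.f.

I₀ ≈ 502 W/m²

I₁ = I₀ cos²(23° − 0°) = I₀ cos²(23°) = 0.8473 I₀.
I₂ = I₁ cos²(-16° − 23°) = 0.8473 I₀ · cos²(39°) = 0.5117 I₀.
I₃ = I₂ cos²(-5° + 16°) = 0.5117 I₀ · cos²(11°) = 0.4931 I₀.
I₄ = I₃ cos²(74° + 5°) = 0.4931 I₀ · cos²(79°) = 0.01795 I₀.
So 9.01 W/m² = 0.01795 I₀, giving I₀ = 9.01/0.01795 = 501.9 W/m².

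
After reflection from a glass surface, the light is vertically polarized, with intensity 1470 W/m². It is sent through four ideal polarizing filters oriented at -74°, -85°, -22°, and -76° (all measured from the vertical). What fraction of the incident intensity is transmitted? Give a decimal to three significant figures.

I₁ = 1470 W/m² · cos²(74°) = 111.7 W/m².
I₂ = I₁ · cos²(11°) = 111.7 · 0.9636 = 107.6 W/m².
I₃ = I₂ · cos²(63°) = 107.6 · 0.2061 = 22.18 W/m².
I₄ = I₃ · cos²(54°) = 22.18 · 0.3455 = 7.663 W/m².
Transmitted fraction = 0.005213.

I/I₀ ≈ 0.00521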